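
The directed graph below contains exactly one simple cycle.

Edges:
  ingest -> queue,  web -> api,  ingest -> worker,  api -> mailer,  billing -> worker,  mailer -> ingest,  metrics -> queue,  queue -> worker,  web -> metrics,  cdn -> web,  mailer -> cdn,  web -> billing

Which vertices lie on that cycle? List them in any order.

DFS with gray/black marking from web:
web gray
  metrics gray
    queue gray
      worker gray
      worker black
    queue black
  metrics black
  api gray
    mailer gray
      ingest gray
        ingest→worker: worker black — skip
        ingest→queue: queue black — skip
      ingest black
      cdn gray
        cdn→web: web is gray → back edge
Back edge closes the cycle web → api → mailer → cdn → web; its vertices are {api, cdn, web, mailer}.

api, cdn, web, mailer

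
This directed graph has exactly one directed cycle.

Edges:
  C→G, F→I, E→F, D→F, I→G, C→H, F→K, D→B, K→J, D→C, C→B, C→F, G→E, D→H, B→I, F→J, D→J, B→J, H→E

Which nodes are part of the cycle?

E, F, G, I

DFS with gray/black marking from I:
I gray
  G gray
    E gray
      F gray
        J gray
        J black
        F→I: I is gray → back edge
Back edge closes the cycle I → G → E → F → I; its vertices are {E, F, G, I}.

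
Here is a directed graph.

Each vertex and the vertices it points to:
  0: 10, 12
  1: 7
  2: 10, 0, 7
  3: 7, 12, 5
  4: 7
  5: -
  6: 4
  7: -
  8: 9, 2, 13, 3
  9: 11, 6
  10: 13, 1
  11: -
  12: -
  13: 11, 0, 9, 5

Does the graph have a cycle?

Yes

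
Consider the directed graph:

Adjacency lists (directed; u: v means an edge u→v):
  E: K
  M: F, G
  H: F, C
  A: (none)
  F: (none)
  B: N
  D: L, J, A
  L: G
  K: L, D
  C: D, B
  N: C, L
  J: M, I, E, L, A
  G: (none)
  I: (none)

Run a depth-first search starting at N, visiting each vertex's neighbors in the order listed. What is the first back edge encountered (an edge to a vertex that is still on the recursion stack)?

DFS from N (visiting each vertex's neighbors in the order listed); mark gray on enter, black on exit:
N gray
  C gray
    D gray
      L gray
        G gray
        G black
      L black
      J gray
        M gray
          F gray
          F black
          M→G: G black — skip
        M black
        I gray
        I black
        E gray
          K gray
            K→L: L black — skip
            K→D: D is gray → back edge
First back edge: K → D.

K->D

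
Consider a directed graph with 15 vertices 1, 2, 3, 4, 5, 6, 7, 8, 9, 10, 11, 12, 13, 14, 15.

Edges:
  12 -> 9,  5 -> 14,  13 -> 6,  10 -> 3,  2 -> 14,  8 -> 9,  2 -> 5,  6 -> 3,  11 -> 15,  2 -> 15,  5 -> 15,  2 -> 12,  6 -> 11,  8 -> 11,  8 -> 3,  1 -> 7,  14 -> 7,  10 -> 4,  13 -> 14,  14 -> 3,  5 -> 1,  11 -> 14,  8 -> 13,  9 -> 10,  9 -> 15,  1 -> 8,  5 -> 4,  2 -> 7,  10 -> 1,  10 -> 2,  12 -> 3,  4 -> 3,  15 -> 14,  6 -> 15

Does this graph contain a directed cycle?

DFS with white/gray/black marking, starting from 2:
2 gray
  5 gray
    1 gray
      7 gray
      7 black
      8 gray
        3 gray
        3 black
        11 gray
          15 gray
            14 gray
              14→7: 7 black — skip
              14→3: 3 black — skip
            14 black
          15 black
          11→14: 14 black — skip
        11 black
        9 gray
          10 gray
            10→3: 3 black — skip
            10→1: 1 is gray → back edge
Back edge found, so a cycle exists: 1 → 8 → 9 → 10 → 1.

Yes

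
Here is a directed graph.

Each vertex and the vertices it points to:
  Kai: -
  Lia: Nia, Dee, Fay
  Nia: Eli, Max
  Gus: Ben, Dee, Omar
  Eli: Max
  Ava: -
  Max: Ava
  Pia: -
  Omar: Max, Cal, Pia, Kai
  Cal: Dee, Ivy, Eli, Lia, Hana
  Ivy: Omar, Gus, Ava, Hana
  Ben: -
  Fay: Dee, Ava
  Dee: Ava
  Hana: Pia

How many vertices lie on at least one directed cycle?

A vertex is on a directed cycle iff it belongs to a strongly connected component of size ≥ 2 (or has a self-loop).
The vertices on cycles are {Cal, Gus, Ivy, Omar} — 4 in total.

4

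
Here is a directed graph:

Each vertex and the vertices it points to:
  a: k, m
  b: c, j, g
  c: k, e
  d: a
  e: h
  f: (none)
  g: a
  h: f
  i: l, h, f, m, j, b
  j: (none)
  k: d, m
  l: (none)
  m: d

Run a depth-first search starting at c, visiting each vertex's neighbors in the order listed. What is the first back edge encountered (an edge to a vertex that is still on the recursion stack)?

DFS from c (visiting each vertex's neighbors in the order listed); mark gray on enter, black on exit:
c gray
  k gray
    d gray
      a gray
        a→k: k is gray → back edge
First back edge: a → k.

a→k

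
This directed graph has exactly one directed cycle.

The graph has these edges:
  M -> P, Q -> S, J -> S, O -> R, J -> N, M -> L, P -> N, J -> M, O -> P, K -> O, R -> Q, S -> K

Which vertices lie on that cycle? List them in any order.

K, O, Q, R, S

DFS with gray/black marking from S:
S gray
  K gray
    O gray
      P gray
        N gray
        N black
      P black
      R gray
        Q gray
          Q→S: S is gray → back edge
Back edge closes the cycle S → K → O → R → Q → S; its vertices are {K, O, Q, R, S}.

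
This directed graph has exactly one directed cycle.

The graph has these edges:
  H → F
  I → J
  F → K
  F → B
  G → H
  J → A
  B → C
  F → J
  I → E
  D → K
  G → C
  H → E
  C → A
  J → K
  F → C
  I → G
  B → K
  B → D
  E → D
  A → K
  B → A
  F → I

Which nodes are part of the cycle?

F, G, H, I

DFS with gray/black marking from F:
F gray
  K gray
  K black
  B gray
    D gray
      D→K: K black — skip
    D black
    C gray
      A gray
        A→K: K black — skip
      A black
    C black
    B→A: A black — skip
    B→K: K black — skip
  B black
  J gray
    J→A: A black — skip
    J→K: K black — skip
  J black
  I gray
    E gray
      E→D: D black — skip
    E black
    I→J: J black — skip
    G gray
      H gray
        H→E: E black — skip
        H→F: F is gray → back edge
Back edge closes the cycle F → I → G → H → F; its vertices are {F, G, H, I}.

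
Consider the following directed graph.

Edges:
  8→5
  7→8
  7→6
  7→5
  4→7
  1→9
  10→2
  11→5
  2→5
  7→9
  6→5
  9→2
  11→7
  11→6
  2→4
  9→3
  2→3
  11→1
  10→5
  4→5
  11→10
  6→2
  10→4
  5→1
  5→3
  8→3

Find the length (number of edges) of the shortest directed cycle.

For each vertex v, BFS finds the shortest path from v back to v.
The shortest such closed walk is 6 → 2 → 4 → 7 → 6, length 4.

4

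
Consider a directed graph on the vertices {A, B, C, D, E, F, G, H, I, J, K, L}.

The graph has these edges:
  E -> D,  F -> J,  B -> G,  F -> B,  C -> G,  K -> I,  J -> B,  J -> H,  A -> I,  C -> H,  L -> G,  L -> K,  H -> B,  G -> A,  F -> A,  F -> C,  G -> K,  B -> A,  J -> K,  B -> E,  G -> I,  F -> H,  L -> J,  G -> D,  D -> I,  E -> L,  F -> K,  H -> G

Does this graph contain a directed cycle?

DFS with white/gray/black marking, starting from G:
G gray
  A gray
    I gray
    I black
  A black
  D gray
    D→I: I black — skip
  D black
  G→I: I black — skip
  K gray
    K→I: I black — skip
  K black
G black
B gray
  E gray
    E→D: D black — skip
    L gray
      L→K: K black — skip
      L→G: G black — skip
      J gray
        J→K: K black — skip
        H gray
          H→G: G black — skip
          H→B: B is gray → back edge
Back edge found, so a cycle exists: B → E → L → J → H → B.

Yes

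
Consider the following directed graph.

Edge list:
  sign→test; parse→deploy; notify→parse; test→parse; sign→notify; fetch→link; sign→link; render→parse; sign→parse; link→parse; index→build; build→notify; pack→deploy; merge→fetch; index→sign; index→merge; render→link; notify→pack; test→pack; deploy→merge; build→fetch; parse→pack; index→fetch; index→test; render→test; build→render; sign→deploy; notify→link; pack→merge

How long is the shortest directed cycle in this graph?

For each vertex v, BFS finds the shortest path from v back to v.
The shortest such closed walk is merge → fetch → link → parse → pack → merge, length 5.

5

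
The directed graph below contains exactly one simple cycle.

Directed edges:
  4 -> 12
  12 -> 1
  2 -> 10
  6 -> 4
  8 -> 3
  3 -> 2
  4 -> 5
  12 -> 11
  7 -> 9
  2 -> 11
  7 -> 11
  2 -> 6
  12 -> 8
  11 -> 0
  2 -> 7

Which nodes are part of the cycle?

DFS with gray/black marking from 2:
2 gray
  10 gray
  10 black
  7 gray
    11 gray
      0 gray
      0 black
    11 black
    9 gray
    9 black
  7 black
  6 gray
    4 gray
      12 gray
        12→11: 11 black — skip
        8 gray
          3 gray
            3→2: 2 is gray → back edge
Back edge closes the cycle 2 → 6 → 4 → 12 → 8 → 3 → 2; its vertices are {2, 3, 4, 6, 8, 12}.

2, 3, 4, 6, 8, 12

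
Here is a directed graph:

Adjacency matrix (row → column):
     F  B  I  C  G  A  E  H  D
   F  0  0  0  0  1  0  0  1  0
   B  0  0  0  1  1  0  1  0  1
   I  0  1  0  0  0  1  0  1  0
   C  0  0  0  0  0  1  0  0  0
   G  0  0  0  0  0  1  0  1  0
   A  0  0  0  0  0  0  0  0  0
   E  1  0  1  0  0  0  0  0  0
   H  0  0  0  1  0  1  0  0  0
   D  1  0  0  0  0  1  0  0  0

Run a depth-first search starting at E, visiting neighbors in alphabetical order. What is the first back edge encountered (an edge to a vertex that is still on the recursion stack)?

B->E

DFS from E (visiting neighbors in alphabetical order); mark gray on enter, black on exit:
E gray
  F gray
    G gray
      A gray
      A black
      H gray
        H→A: A black — skip
        C gray
          C→A: A black — skip
        C black
      H black
    G black
    F→H: H black — skip
  F black
  I gray
    I→A: A black — skip
    B gray
      B→C: C black — skip
      D gray
        D→A: A black — skip
        D→F: F black — skip
      D black
      B→E: E is gray → back edge
First back edge: B → E.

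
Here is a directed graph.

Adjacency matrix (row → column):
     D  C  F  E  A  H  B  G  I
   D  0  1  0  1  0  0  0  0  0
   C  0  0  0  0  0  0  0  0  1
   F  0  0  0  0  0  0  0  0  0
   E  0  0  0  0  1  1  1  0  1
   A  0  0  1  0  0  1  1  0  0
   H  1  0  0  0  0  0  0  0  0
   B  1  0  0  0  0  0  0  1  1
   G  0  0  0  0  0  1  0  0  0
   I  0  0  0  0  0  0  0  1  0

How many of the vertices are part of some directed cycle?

8

A vertex is on a directed cycle iff it belongs to a strongly connected component of size ≥ 2 (or has a self-loop).
The vertices on cycles are {A, B, C, D, E, G, H, I} — 8 in total.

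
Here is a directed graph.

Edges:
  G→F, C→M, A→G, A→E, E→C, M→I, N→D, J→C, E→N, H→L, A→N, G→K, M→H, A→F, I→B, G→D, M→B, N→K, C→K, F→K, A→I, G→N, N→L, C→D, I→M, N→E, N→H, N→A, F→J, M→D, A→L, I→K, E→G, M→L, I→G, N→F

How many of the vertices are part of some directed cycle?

9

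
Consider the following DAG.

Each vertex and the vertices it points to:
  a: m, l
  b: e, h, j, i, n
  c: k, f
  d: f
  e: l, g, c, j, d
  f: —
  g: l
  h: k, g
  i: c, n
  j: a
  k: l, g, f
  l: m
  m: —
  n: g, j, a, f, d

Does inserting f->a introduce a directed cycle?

No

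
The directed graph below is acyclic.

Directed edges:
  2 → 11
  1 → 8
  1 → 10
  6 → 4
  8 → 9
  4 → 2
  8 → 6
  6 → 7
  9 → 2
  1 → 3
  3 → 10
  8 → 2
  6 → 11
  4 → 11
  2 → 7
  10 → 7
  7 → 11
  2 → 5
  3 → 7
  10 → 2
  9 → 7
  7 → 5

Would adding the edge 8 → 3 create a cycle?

Adding 8→3 creates a cycle iff 3 can already reach 8.
Explore from 3: no path reaches 8. The graph stays acyclic.

No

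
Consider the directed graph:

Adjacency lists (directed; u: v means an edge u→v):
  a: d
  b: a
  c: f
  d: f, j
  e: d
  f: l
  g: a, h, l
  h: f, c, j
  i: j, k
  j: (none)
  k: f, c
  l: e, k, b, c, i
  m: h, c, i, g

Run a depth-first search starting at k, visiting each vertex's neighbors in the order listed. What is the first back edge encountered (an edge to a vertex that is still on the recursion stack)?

d->f

DFS from k (visiting each vertex's neighbors in the order listed); mark gray on enter, black on exit:
k gray
  f gray
    l gray
      e gray
        d gray
          d→f: f is gray → back edge
First back edge: d → f.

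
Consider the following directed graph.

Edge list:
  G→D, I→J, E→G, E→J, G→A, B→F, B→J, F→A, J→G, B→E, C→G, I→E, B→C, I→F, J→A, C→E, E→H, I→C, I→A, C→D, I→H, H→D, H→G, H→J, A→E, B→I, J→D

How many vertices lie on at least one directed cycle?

5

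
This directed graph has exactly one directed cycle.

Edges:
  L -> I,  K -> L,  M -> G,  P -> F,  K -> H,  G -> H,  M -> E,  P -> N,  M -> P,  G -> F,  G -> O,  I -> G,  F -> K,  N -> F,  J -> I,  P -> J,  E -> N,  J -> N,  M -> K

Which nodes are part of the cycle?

F, G, I, K, L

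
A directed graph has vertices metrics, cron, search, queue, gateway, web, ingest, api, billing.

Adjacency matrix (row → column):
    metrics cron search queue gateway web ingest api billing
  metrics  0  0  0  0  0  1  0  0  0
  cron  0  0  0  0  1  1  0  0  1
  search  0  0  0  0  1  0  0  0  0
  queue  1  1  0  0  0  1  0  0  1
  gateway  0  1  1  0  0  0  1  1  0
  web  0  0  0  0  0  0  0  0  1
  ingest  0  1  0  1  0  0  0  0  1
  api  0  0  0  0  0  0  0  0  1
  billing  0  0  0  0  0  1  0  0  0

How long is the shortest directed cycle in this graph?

2

For each vertex v, BFS finds the shortest path from v back to v.
The shortest such closed walk is gateway → search → gateway, length 2.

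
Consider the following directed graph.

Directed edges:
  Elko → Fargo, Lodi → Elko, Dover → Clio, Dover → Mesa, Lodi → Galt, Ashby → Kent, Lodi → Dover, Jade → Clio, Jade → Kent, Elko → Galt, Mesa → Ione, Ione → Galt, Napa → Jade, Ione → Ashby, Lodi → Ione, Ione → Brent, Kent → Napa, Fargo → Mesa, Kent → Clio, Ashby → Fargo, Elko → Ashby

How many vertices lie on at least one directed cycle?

7

A vertex is on a directed cycle iff it belongs to a strongly connected component of size ≥ 2 (or has a self-loop).
The vertices on cycles are {Ione, Jade, Kent, Mesa, Napa, Ashby, Fargo} — 7 in total.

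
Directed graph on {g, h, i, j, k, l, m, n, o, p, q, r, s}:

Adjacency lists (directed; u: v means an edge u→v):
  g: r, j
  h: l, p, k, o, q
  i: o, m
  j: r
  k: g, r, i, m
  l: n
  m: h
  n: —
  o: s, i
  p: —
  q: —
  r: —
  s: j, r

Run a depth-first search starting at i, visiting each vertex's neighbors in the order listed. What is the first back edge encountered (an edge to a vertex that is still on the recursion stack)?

o->i

DFS from i (visiting each vertex's neighbors in the order listed); mark gray on enter, black on exit:
i gray
  o gray
    s gray
      j gray
        r gray
        r black
      j black
      s→r: r black — skip
    s black
    o→i: i is gray → back edge
First back edge: o → i.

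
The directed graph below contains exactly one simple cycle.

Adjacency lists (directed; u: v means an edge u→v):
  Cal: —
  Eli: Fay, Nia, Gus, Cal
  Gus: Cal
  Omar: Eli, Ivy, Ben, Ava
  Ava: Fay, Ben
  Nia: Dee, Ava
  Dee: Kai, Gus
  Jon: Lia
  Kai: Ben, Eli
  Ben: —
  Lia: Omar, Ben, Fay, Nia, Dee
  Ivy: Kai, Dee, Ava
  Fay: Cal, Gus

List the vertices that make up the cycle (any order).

Dee, Eli, Kai, Nia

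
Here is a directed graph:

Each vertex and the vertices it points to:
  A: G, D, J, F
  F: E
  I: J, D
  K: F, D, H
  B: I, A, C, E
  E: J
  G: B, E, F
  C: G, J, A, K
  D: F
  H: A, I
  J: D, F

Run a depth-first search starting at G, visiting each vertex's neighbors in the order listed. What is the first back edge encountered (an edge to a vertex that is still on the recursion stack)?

DFS from G (visiting each vertex's neighbors in the order listed); mark gray on enter, black on exit:
G gray
  B gray
    I gray
      J gray
        D gray
          F gray
            E gray
              E→J: J is gray → back edge
First back edge: E → J.

E->J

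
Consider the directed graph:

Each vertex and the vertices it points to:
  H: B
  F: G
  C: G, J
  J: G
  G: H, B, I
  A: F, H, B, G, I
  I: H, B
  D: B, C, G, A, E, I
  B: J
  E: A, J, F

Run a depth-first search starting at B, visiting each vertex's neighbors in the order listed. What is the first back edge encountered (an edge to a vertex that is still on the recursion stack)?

DFS from B (visiting each vertex's neighbors in the order listed); mark gray on enter, black on exit:
B gray
  J gray
    G gray
      H gray
        H→B: B is gray → back edge
First back edge: H → B.

H→B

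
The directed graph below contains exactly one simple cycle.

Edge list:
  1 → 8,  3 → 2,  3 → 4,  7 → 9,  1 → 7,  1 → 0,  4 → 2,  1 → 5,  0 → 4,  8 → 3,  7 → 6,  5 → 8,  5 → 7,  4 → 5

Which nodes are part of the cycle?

DFS with gray/black marking from 5:
5 gray
  7 gray
    9 gray
    9 black
    6 gray
    6 black
  7 black
  8 gray
    3 gray
      4 gray
        2 gray
        2 black
        4→5: 5 is gray → back edge
Back edge closes the cycle 5 → 8 → 3 → 4 → 5; its vertices are {3, 4, 5, 8}.

3, 4, 5, 8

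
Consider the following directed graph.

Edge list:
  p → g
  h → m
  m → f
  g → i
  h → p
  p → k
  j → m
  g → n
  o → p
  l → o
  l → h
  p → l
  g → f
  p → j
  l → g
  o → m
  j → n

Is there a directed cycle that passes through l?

Yes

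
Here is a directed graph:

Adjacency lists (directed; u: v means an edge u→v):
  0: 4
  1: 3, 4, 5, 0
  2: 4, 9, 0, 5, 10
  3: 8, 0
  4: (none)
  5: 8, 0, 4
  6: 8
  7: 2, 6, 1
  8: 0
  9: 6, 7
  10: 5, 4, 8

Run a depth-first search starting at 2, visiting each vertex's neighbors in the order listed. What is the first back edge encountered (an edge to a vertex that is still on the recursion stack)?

DFS from 2 (visiting each vertex's neighbors in the order listed); mark gray on enter, black on exit:
2 gray
  4 gray
  4 black
  9 gray
    6 gray
      8 gray
        0 gray
          0→4: 4 black — skip
        0 black
      8 black
    6 black
    7 gray
      7→2: 2 is gray → back edge
First back edge: 7 → 2.

7→2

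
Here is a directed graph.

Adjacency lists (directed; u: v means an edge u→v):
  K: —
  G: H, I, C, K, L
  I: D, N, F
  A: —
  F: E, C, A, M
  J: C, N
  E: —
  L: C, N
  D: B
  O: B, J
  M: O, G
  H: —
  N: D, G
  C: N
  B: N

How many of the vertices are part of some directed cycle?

11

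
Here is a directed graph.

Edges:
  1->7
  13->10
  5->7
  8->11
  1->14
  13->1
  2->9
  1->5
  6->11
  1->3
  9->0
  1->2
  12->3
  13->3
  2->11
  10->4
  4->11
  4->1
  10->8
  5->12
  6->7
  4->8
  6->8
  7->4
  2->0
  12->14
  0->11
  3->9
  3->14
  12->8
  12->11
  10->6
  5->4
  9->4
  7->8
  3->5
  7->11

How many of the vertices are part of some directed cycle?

8

A vertex is on a directed cycle iff it belongs to a strongly connected component of size ≥ 2 (or has a self-loop).
The vertices on cycles are {1, 2, 3, 4, 5, 7, 9, 12} — 8 in total.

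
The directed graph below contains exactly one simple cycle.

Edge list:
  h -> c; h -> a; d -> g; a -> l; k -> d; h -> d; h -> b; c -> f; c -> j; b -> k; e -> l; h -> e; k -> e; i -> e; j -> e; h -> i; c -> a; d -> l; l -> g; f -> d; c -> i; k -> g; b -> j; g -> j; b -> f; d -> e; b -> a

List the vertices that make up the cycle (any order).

DFS with gray/black marking from j:
j gray
  e gray
    l gray
      g gray
        g→j: j is gray → back edge
Back edge closes the cycle j → e → l → g → j; its vertices are {e, g, j, l}.

e, g, j, l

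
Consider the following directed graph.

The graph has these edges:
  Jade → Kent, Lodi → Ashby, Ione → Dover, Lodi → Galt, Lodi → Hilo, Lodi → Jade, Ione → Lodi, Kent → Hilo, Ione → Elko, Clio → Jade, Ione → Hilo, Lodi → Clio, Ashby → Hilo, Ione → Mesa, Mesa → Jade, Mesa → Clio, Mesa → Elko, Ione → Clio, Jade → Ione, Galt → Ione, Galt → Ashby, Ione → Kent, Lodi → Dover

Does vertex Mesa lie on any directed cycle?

Mesa is on a cycle iff Mesa can reach itself via ≥1 edge.
Mesa → Jade → Ione → Mesa — yes.

Yes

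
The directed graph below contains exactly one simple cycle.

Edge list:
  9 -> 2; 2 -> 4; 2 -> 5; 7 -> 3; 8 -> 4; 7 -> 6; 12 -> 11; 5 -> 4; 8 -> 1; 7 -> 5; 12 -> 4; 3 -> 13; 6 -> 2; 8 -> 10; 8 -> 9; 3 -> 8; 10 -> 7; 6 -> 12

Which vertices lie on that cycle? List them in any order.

3, 7, 8, 10

DFS with gray/black marking from 8:
8 gray
  9 gray
    2 gray
      4 gray
      4 black
      5 gray
        5→4: 4 black — skip
      5 black
    2 black
  9 black
  1 gray
  1 black
  8→4: 4 black — skip
  10 gray
    7 gray
      6 gray
        6→2: 2 black — skip
        12 gray
          11 gray
          11 black
          12→4: 4 black — skip
        12 black
      6 black
      3 gray
        3→8: 8 is gray → back edge
Back edge closes the cycle 8 → 10 → 7 → 3 → 8; its vertices are {3, 7, 8, 10}.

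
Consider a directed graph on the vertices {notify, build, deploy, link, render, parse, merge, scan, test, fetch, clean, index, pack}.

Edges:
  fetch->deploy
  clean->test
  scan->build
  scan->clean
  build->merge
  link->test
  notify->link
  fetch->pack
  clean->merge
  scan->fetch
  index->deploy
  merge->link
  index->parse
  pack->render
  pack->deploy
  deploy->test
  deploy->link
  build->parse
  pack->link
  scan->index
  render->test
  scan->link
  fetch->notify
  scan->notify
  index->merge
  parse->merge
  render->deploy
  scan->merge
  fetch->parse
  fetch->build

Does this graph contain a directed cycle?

No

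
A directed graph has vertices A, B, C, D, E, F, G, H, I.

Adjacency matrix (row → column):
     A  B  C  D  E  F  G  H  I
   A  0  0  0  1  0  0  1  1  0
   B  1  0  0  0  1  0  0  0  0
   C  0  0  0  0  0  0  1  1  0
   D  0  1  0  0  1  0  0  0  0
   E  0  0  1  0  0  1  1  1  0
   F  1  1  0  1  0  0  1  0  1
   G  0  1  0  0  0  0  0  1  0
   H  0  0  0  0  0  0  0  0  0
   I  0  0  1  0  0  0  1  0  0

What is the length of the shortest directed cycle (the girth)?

For each vertex v, BFS finds the shortest path from v back to v.
The shortest such closed walk is F → B → E → F, length 3.

3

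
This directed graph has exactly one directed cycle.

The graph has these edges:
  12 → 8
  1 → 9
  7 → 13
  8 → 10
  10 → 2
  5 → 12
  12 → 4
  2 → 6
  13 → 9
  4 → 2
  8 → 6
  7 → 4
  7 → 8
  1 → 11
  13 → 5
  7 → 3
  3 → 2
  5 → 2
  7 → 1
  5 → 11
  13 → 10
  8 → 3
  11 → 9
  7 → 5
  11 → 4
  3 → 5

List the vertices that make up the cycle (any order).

DFS with gray/black marking from 8:
8 gray
  3 gray
    2 gray
      6 gray
      6 black
    2 black
    5 gray
      5→2: 2 black — skip
      11 gray
        4 gray
          4→2: 2 black — skip
        4 black
        9 gray
        9 black
      11 black
      12 gray
        12→4: 4 black — skip
        12→8: 8 is gray → back edge
Back edge closes the cycle 8 → 3 → 5 → 12 → 8; its vertices are {3, 5, 8, 12}.

3, 5, 8, 12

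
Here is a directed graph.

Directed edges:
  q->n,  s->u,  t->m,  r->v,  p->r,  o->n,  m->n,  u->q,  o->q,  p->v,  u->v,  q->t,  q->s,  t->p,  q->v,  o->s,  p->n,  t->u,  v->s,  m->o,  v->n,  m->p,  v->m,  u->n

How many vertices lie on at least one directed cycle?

A vertex is on a directed cycle iff it belongs to a strongly connected component of size ≥ 2 (or has a self-loop).
The vertices on cycles are {m, o, p, q, r, s, t, u, v} — 9 in total.

9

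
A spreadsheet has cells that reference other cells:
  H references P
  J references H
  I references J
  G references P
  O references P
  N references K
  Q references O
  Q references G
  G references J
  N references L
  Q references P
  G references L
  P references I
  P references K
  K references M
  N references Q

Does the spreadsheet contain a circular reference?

DFS with white/gray/black marking, starting from I:
I gray
  J gray
    H gray
      P gray
        P→I: I is gray → back edge
Back edge found, so a cycle exists: I → J → H → P → I.

Yes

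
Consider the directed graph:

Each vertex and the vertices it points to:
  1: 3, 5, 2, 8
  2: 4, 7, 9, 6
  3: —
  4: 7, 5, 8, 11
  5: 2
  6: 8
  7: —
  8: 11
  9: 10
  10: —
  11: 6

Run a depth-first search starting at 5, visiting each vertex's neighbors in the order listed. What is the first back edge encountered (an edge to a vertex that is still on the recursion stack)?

DFS from 5 (visiting each vertex's neighbors in the order listed); mark gray on enter, black on exit:
5 gray
  2 gray
    4 gray
      7 gray
      7 black
      4→5: 5 is gray → back edge
First back edge: 4 → 5.

4->5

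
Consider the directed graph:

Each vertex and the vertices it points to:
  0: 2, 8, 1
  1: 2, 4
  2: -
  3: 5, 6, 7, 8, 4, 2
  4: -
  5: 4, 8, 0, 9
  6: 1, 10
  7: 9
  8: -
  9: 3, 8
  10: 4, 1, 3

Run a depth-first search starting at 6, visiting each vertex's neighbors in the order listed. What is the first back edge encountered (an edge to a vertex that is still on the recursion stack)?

9->3

DFS from 6 (visiting each vertex's neighbors in the order listed); mark gray on enter, black on exit:
6 gray
  1 gray
    2 gray
    2 black
    4 gray
    4 black
  1 black
  10 gray
    10→4: 4 black — skip
    10→1: 1 black — skip
    3 gray
      5 gray
        5→4: 4 black — skip
        8 gray
        8 black
        0 gray
          0→2: 2 black — skip
          0→8: 8 black — skip
          0→1: 1 black — skip
        0 black
        9 gray
          9→3: 3 is gray → back edge
First back edge: 9 → 3.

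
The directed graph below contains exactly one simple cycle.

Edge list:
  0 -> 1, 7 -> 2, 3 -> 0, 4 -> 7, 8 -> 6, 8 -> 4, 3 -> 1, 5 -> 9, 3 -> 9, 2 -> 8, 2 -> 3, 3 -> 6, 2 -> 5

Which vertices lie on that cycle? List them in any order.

DFS with gray/black marking from 2:
2 gray
  3 gray
    9 gray
    9 black
    1 gray
    1 black
    0 gray
      0→1: 1 black — skip
    0 black
    6 gray
    6 black
  3 black
  5 gray
    5→9: 9 black — skip
  5 black
  8 gray
    8→6: 6 black — skip
    4 gray
      7 gray
        7→2: 2 is gray → back edge
Back edge closes the cycle 2 → 8 → 4 → 7 → 2; its vertices are {2, 4, 7, 8}.

2, 4, 7, 8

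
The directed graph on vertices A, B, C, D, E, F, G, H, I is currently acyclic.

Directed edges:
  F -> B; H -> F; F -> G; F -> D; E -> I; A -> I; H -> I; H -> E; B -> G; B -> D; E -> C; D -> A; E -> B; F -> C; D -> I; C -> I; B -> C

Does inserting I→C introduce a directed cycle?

Yes

Adding I→C creates a cycle iff C can already reach I.
Path from C: C → I.
So C → … → I → C is a cycle.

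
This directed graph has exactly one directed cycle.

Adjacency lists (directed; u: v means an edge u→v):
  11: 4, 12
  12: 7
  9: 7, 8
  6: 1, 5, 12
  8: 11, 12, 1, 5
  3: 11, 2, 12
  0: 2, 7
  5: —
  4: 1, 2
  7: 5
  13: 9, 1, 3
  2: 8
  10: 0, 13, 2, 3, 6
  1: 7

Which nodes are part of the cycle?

DFS with gray/black marking from 2:
2 gray
  8 gray
    11 gray
      4 gray
        1 gray
          7 gray
            5 gray
            5 black
          7 black
        1 black
        4→2: 2 is gray → back edge
Back edge closes the cycle 2 → 8 → 11 → 4 → 2; its vertices are {2, 4, 8, 11}.

2, 4, 8, 11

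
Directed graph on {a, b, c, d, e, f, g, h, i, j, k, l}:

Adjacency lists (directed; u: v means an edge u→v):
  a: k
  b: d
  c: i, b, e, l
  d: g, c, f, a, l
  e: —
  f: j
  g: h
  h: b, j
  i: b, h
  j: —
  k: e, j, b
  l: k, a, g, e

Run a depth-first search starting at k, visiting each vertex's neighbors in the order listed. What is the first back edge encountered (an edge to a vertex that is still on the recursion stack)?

h→b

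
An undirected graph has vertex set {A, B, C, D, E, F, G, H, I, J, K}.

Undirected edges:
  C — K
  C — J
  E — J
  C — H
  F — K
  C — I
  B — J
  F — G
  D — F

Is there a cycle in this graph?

DFS, tracking each vertex's parent; an edge to a visited non-parent vertex closes a cycle.
Start from G:
visit G (parent –)
  visit F (parent G)
    visit D (parent F)
      D–F: parent, skip
    visit K (parent F)
      visit C (parent K)
        C–K: parent, skip
        visit H (parent C)
          H–C: parent, skip
        visit J (parent C)
          visit B (parent J)
            B–J: parent, skip
          J–C: parent, skip
          visit E (parent J)
            E–J: parent, skip
        visit I (parent C)
          I–C: parent, skip
      K–F: parent, skip
    F–G: parent, skip
visit A (parent –)
No non-parent visited neighbor found — the graph is a forest.

No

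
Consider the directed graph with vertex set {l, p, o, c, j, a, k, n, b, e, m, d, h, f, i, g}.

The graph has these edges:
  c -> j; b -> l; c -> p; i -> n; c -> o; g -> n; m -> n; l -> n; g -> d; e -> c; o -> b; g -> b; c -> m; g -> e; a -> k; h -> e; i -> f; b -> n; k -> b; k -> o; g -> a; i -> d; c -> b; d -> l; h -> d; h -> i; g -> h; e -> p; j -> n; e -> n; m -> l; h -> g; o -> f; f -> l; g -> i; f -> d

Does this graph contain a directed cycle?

DFS with white/gray/black marking, starting from l:
l gray
  n gray
  n black
l black
p gray
p black
o gray
  b gray
    b→n: n black — skip
    b→l: l black — skip
  b black
  f gray
    d gray
      d→l: l black — skip
    d black
    f→l: l black — skip
  f black
o black
c gray
  m gray
    m→l: l black — skip
    m→n: n black — skip
  m black
  j gray
    j→n: n black — skip
  j black
  c→b: b black — skip
  c→o: o black — skip
  c→p: p black — skip
c black
a gray
  k gray
    k→b: b black — skip
    k→o: o black — skip
  k black
a black
e gray
  e→p: p black — skip
  e→c: c black — skip
  e→n: n black — skip
e black
h gray
  i gray
    i→d: d black — skip
    i→f: f black — skip
    i→n: n black — skip
  i black
  g gray
    g→n: n black — skip
    g→h: h is gray → back edge
Back edge found, so a cycle exists: h → g → h.

Yes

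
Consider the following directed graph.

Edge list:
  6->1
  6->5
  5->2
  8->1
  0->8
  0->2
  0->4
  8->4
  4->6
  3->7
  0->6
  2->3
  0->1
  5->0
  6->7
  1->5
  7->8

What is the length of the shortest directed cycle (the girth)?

3

For each vertex v, BFS finds the shortest path from v back to v.
The shortest such closed walk is 0 → 6 → 5 → 0, length 3.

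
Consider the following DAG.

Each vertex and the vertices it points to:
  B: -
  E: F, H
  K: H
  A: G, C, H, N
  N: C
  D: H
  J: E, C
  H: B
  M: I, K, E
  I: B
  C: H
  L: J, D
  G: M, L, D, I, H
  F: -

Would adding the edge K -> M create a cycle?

Adding K→M creates a cycle iff M can already reach K.
Path from M: M → K.
So M → … → K → M is a cycle.

Yes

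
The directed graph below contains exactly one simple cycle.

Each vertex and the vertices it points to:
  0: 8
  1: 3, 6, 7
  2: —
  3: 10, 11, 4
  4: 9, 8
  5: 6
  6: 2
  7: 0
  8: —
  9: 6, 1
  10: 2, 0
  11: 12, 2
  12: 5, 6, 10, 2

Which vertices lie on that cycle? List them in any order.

DFS with gray/black marking from 3:
3 gray
  10 gray
    2 gray
    2 black
    0 gray
      8 gray
      8 black
    0 black
  10 black
  11 gray
    12 gray
      5 gray
        6 gray
          6→2: 2 black — skip
        6 black
      5 black
      12→6: 6 black — skip
      12→10: 10 black — skip
      12→2: 2 black — skip
    12 black
    11→2: 2 black — skip
  11 black
  4 gray
    9 gray
      9→6: 6 black — skip
      1 gray
        1→3: 3 is gray → back edge
Back edge closes the cycle 3 → 4 → 9 → 1 → 3; its vertices are {1, 3, 4, 9}.

1, 3, 4, 9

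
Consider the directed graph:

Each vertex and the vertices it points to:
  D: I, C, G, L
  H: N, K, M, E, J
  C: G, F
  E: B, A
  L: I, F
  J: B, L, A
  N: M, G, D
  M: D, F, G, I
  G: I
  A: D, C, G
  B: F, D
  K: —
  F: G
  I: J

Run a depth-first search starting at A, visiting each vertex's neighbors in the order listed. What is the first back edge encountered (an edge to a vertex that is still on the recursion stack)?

DFS from A (visiting each vertex's neighbors in the order listed); mark gray on enter, black on exit:
A gray
  D gray
    I gray
      J gray
        B gray
          F gray
            G gray
              G→I: I is gray → back edge
First back edge: G → I.

G→I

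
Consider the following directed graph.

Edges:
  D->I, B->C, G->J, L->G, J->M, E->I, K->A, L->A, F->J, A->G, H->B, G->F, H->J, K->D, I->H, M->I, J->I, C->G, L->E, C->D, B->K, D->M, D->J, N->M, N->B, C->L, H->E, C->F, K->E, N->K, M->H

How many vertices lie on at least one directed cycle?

A vertex is on a directed cycle iff it belongs to a strongly connected component of size ≥ 2 (or has a self-loop).
The vertices on cycles are {A, B, C, D, E, F, G, H, I, J, K, L, M} — 13 in total.

13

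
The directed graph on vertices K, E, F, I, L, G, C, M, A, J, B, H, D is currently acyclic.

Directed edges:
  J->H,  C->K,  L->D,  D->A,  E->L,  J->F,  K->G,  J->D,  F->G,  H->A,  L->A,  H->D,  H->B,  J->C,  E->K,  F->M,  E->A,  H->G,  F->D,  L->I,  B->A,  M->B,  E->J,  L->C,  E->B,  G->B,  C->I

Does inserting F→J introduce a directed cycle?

Yes

Adding F→J creates a cycle iff J can already reach F.
Path from J: J → F.
So J → … → F → J is a cycle.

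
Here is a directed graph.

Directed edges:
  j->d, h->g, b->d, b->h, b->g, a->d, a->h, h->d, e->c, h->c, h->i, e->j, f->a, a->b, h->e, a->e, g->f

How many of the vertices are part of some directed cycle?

A vertex is on a directed cycle iff it belongs to a strongly connected component of size ≥ 2 (or has a self-loop).
The vertices on cycles are {a, b, f, g, h} — 5 in total.

5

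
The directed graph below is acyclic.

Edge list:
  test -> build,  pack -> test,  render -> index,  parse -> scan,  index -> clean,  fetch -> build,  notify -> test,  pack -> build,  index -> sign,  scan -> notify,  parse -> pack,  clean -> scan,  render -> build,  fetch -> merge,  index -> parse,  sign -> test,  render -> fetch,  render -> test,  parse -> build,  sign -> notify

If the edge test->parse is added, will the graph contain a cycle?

Yes

Adding test→parse creates a cycle iff parse can already reach test.
Path from parse: parse → pack → test.
So parse → … → test → parse is a cycle.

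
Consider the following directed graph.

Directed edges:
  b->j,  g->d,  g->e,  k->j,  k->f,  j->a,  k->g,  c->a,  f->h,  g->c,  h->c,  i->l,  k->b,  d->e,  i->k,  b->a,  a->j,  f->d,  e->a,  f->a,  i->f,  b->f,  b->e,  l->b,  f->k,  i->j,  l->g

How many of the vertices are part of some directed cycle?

5

A vertex is on a directed cycle iff it belongs to a strongly connected component of size ≥ 2 (or has a self-loop).
The vertices on cycles are {a, b, f, j, k} — 5 in total.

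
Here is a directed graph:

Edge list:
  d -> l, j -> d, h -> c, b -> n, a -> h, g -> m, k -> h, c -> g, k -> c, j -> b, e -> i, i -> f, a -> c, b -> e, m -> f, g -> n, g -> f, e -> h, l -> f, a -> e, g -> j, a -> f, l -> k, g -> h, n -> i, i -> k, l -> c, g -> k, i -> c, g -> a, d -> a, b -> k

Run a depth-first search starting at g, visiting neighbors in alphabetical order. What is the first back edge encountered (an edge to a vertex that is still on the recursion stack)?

c→g

DFS from g (visiting neighbors in alphabetical order); mark gray on enter, black on exit:
g gray
  a gray
    c gray
      c→g: g is gray → back edge
First back edge: c → g.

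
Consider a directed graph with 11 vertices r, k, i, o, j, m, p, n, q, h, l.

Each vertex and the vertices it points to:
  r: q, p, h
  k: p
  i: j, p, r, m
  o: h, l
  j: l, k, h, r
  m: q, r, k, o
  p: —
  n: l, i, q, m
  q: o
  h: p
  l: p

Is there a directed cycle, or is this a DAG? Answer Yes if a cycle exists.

DFS with white/gray/black marking, starting from o:
o gray
  h gray
    p gray
    p black
  h black
  l gray
    l→p: p black — skip
  l black
o black
r gray
  q gray
    q→o: o black — skip
  q black
  r→p: p black — skip
  r→h: h black — skip
r black
k gray
  k→p: p black — skip
k black
i gray
  j gray
    j→l: l black — skip
    j→k: k black — skip
    j→h: h black — skip
    j→r: r black — skip
  j black
  i→p: p black — skip
  i→r: r black — skip
  m gray
    m→q: q black — skip
    m→r: r black — skip
    m→k: k black — skip
    m→o: o black — skip
  m black
i black
n gray
  n→l: l black — skip
  n→i: i black — skip
  n→q: q black — skip
  n→m: m black — skip
n black
Every edge goes to a white or black vertex — no back edge, so the graph is acyclic.

No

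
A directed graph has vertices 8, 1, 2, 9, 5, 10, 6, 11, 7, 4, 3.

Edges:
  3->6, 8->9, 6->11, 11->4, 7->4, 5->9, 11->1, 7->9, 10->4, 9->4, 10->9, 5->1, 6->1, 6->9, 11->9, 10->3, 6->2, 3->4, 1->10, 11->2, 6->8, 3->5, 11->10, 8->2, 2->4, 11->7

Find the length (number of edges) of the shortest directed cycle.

For each vertex v, BFS finds the shortest path from v back to v.
The shortest such closed walk is 3 → 5 → 1 → 10 → 3, length 4.

4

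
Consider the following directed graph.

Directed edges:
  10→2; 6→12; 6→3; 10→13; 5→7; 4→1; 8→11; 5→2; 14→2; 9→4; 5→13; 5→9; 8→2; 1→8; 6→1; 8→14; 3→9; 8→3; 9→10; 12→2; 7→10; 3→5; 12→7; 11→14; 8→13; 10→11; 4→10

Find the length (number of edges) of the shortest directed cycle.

5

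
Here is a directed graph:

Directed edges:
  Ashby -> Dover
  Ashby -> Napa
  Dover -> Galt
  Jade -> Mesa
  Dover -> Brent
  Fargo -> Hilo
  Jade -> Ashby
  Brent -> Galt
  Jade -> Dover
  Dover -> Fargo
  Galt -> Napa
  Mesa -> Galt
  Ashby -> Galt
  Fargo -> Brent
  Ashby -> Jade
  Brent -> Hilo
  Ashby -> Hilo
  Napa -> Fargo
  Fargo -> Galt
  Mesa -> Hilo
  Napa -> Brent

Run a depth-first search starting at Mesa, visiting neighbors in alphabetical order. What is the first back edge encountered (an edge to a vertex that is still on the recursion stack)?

DFS from Mesa (visiting neighbors in alphabetical order); mark gray on enter, black on exit:
Mesa gray
  Galt gray
    Napa gray
      Brent gray
        Brent→Galt: Galt is gray → back edge
First back edge: Brent → Galt.

Brent→Galt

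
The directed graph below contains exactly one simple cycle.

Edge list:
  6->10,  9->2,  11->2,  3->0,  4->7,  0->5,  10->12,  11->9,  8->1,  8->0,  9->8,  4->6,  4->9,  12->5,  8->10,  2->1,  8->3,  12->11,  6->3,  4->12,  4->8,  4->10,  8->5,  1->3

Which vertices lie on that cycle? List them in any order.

8, 9, 10, 11, 12

DFS with gray/black marking from 12:
12 gray
  5 gray
  5 black
  11 gray
    9 gray
      8 gray
        3 gray
          0 gray
            0→5: 5 black — skip
          0 black
        3 black
        1 gray
          1→3: 3 black — skip
        1 black
        8→0: 0 black — skip
        8→5: 5 black — skip
        10 gray
          10→12: 12 is gray → back edge
Back edge closes the cycle 12 → 11 → 9 → 8 → 10 → 12; its vertices are {8, 9, 10, 11, 12}.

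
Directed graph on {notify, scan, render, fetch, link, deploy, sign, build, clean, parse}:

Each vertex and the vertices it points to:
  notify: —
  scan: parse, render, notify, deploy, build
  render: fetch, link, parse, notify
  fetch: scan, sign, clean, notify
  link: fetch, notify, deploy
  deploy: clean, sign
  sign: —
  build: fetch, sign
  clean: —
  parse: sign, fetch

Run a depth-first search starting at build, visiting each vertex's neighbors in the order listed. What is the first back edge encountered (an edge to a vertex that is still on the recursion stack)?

DFS from build (visiting each vertex's neighbors in the order listed); mark gray on enter, black on exit:
build gray
  fetch gray
    scan gray
      parse gray
        sign gray
        sign black
        parse→fetch: fetch is gray → back edge
First back edge: parse → fetch.

parse→fetch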